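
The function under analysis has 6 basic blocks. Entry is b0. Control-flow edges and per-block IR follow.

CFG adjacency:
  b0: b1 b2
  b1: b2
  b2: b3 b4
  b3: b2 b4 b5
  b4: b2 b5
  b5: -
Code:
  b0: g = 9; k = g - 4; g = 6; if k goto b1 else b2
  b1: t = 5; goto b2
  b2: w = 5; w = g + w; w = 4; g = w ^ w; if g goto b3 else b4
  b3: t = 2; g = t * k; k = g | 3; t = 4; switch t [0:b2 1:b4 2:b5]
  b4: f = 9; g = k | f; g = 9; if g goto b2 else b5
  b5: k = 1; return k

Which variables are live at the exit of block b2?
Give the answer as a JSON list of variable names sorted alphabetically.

Answer: ["k"]

Analysis:
def/use:
  b0: def={g,k} ue=∅
  b1: def={t} ue=∅
  b2: def={g,w} ue={g}
  b3: def={g,k,t} ue={k}
  b4: def={f,g} ue={k}
  b5: def={k} ue=∅

Liveness:
  live b0: ∅→{g,k}
  live b1: {g,k}→{g,k}
  live b2: {g,k}→{k}
  live b3: {k}→{g,k}
  live b4: {k}→{g,k}
  live b5: ∅→∅

live-out(b2) = ["k"]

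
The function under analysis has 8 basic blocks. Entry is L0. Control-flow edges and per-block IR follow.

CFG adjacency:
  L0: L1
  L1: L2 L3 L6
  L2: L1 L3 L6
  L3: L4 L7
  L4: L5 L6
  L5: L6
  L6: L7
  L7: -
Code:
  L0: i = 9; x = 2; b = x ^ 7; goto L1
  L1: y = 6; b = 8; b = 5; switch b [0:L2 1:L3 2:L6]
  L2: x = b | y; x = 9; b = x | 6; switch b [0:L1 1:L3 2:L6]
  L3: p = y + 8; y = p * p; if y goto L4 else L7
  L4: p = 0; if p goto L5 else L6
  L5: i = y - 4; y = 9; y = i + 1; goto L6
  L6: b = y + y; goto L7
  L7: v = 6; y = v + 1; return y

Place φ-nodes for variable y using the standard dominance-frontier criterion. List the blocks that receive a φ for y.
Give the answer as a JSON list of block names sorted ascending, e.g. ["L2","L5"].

Answer: ["L1", "L6", "L7"]

Working:
idom tree: L1←L0 L2←L1 L3←L1 L4←L3 L5←L4 L6←L1 L7←L1
Dom at joins:
  L1: preds {L0,L2}: {L0} ∩ {L0,L1,L2} = {L0}; idom=L0
  L3: preds {L1,L2}: {L0,L1} ∩ {L0,L1,L2} = {L0,L1}; idom=L1
  L6: preds {L1,L2,L4,L5}: {L0,L1} ∩ {L0,L1,L2} ∩ {L0,L1,L3,L4} ∩ {L0,L1,L3,L4,L5} = {L0,L1}; idom=L1
  L7: preds {L3,L6}: {L0,L1,L3} ∩ {L0,L1,L6} = {L0,L1}; idom=L1

DF derivation:
  join L1 pred L0: · stop@L0
  join L1 pred L2: L2→L1 stop@L0
  join L3 pred L1: · stop@L1
  join L3 pred L2: L2 stop@L1
  join L6 pred L1: · stop@L1
  join L6 pred L2: L2 stop@L1
  join L6 pred L4: L4→L3 stop@L1
  join L6 pred L5: L5→L4→L3 stop@L1
  join L7 pred L3: L3 stop@L1
  join L7 pred L6: L6 stop@L1
  L0: DF=∅
  L1: DF={L1}
  L2: DF={L1,L3,L6}
  L3: DF={L6,L7}
  L4: DF={L6}
  L5: DF={L6}
  L6: DF={L7}
  L7: DF=∅

φ for y: defs {L1,L3,L5,L7}
  DF⁺ = {L1,L6,L7}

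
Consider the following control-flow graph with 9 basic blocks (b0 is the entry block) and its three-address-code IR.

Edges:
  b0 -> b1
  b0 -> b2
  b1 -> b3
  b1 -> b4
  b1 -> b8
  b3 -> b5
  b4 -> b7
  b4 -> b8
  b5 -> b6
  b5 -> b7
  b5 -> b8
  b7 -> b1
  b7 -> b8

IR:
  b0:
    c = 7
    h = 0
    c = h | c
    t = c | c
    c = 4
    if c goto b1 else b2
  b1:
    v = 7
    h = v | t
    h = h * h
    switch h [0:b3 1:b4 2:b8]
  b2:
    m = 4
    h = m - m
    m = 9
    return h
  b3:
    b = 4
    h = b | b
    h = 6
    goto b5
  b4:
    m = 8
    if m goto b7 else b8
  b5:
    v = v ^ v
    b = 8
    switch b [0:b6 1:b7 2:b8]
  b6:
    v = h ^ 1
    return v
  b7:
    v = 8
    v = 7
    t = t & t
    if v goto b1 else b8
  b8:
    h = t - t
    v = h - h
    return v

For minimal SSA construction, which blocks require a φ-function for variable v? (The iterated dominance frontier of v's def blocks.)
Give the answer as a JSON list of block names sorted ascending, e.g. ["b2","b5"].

idom tree: b1←b0 b2←b0 b3←b1 b4←b1 b5←b3 b6←b5 b7←b1 b8←b1
Dom at joins:
  b1: preds {b0,b7}: {b0} ∩ {b0,b1,b7} = {b0}; idom=b0
  b7: preds {b4,b5}: {b0,b1,b4} ∩ {b0,b1,b3,b5} = {b0,b1}; idom=b1
  b8: preds {b1,b4,b5,b7}: {b0,b1} ∩ {b0,b1,b4} ∩ {b0,b1,b3,b5} ∩ {b0,b1,b7} = {b0,b1}; idom=b1

DF walk-up:
  join b1 pred b0: · stop@b0
  join b1 pred b7: b7→b1 stop@b0
  join b7 pred b4: b4 stop@b1
  join b7 pred b5: b5→b3 stop@b1
  join b8 pred b1: · stop@b1
  join b8 pred b4: b4 stop@b1
  join b8 pred b5: b5→b3 stop@b1
  join b8 pred b7: b7 stop@b1
  b0: DF=∅
  b1: DF={b1}
  b2: DF=∅
  b3: DF={b7,b8}
  b4: DF={b7,b8}
  b5: DF={b7,b8}
  b6: DF=∅
  b7: DF={b1,b8}
  b8: DF=∅

φ for v: defs {b1,b5,b6,b7,b8}
  DF⁺ = {b1,b7,b8}

Answer: ["b1", "b7", "b8"]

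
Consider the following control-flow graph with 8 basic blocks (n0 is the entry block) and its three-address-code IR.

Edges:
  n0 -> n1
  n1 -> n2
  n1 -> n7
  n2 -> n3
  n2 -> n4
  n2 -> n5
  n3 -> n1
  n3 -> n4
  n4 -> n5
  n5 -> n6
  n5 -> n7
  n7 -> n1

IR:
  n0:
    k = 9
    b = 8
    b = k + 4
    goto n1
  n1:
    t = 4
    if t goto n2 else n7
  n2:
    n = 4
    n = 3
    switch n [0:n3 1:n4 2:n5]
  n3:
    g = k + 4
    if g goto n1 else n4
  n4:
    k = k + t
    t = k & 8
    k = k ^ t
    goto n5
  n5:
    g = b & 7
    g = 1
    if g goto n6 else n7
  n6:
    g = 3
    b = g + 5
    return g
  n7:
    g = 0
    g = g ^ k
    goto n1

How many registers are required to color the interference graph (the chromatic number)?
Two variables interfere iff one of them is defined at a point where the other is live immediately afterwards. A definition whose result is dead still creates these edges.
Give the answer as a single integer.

Answer: 4

Working:
Per-block:
  n0: {b,k} / ∅
  n1: {t} / ∅
  n2: {n} / ∅
  n3: {g} / {k}
  n4: {k,t} / {k,t}
  n5: {g} / {b}
  n6: {b,g} / ∅
  n7: {g} / {k}

Live sets:
  n0: in=∅ out={b,k}
  n1: in={b,k} out={b,k,t}
  n2: in={b,k,t} out={b,k,t}
  n3: in={b,k,t} out={b,k,t}
  n4: in={b,k,t} out={b,k}
  n5: in={b,k} out={b,k}
  n6: in=∅ out=∅
  n7: in={b,k} out={b,k}

Interference:
  b↔{g,k,n,t}
  g↔{b,k,t}
  k↔{b,g,n,t}
  n↔{b,k,t}
  t↔{b,g,k,n}

Chromatic number:
  lower bound: {b,g,k,t} mutually conflict ⇒ χ ≥ 4
  assign b→r0 g→r3 k→r1 n→r3 t→r2 — no edge inside a register ⇒ χ ≤ 4
  χ = 4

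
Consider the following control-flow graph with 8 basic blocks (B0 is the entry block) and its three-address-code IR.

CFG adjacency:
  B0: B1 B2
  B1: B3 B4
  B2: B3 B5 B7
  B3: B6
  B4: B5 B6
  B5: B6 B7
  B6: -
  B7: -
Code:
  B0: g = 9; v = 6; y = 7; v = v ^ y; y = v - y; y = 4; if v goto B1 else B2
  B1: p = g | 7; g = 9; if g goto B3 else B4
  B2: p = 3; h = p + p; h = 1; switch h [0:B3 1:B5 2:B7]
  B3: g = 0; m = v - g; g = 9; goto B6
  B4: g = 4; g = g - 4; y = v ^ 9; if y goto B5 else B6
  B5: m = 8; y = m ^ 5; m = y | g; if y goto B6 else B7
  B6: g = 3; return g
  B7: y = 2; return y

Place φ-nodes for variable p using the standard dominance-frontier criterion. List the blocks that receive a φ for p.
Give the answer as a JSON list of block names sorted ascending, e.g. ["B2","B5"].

Answer: ["B3", "B5", "B6", "B7"]

Analysis:
idom tree: B1←B0 B2←B0 B3←B0 B4←B1 B5←B0 B6←B0 B7←B0
Join-block Dom:
  B3: preds {B1,B2}: {B0,B1} ∩ {B0,B2} = {B0}; idom=B0
  B5: preds {B2,B4}: {B0,B2} ∩ {B0,B1,B4} = {B0}; idom=B0
  B6: preds {B3,B4,B5}: {B0,B3} ∩ {B0,B1,B4} ∩ {B0,B5} = {B0}; idom=B0
  B7: preds {B2,B5}: {B0,B2} ∩ {B0,B5} = {B0}; idom=B0

DF derivation:
  B3←B1: walk B1 to B0
  B3←B2: walk B2 to B0
  B5←B2: walk B2 to B0
  B5←B4: walk B4→B1 to B0
  B6←B3: walk B3 to B0
  B6←B4: walk B4→B1 to B0
  B6←B5: walk B5 to B0
  B7←B2: walk B2 to B0
  B7←B5: walk B5 to B0
  B0 → ∅
  B1 → {B3,B5,B6}
  B2 → {B3,B5,B7}
  B3 → {B6}
  B4 → {B5,B6}
  B5 → {B6,B7}
  B6 → ∅
  B7 → ∅

φ for p: defs {B1,B2}
  DF⁺ = {B3,B5,B6,B7}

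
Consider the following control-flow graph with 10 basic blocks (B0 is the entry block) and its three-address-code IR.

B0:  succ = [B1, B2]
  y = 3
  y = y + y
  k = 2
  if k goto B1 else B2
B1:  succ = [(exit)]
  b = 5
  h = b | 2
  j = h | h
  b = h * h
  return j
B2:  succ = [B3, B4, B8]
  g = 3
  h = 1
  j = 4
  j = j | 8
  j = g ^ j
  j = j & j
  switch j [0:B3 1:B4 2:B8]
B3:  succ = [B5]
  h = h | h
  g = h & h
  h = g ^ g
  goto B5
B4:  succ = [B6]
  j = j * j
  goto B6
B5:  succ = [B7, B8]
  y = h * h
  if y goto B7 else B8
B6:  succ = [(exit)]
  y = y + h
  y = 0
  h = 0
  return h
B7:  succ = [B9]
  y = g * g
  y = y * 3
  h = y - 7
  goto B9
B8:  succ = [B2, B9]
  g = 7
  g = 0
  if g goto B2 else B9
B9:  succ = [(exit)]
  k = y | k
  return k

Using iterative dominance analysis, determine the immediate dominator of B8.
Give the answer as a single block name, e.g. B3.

idom tree: B1←B0 B2←B0 B3←B2 B4←B2 B5←B3 B6←B4 B7←B5 B8←B2 B9←B2
Dom at joins:
  B2: preds {B0,B8}: {B0} ∩ {B0,B2,B8} = {B0}; idom=B0
  B8: preds {B2,B5}: {B0,B2} ∩ {B0,B2,B3,B5} = {B0,B2}; idom=B2
  B9: preds {B7,B8}: {B0,B2,B3,B5,B7} ∩ {B0,B2,B8} = {B0,B2}; idom=B2

idom(B8) = B2

Answer: B2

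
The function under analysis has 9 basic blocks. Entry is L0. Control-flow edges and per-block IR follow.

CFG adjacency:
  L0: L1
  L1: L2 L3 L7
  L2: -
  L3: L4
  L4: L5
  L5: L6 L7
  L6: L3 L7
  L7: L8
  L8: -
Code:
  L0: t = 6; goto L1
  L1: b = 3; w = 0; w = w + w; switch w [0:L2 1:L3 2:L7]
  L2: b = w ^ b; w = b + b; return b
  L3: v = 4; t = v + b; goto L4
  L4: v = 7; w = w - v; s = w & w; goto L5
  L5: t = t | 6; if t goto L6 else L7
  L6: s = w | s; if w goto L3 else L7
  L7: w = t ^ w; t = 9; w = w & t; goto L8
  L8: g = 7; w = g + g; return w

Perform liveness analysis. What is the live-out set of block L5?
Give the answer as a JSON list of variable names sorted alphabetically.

Answer: ["b", "s", "t", "w"]

Derivation:
def/use:
  L0: {t} / ∅
  L1: {b,w} / ∅
  L2: {b,w} / {b,w}
  L3: {t,v} / {b}
  L4: {s,v,w} / {w}
  L5: {t} / {t}
  L6: {s} / {s,w}
  L7: {t,w} / {t,w}
  L8: {g,w} / ∅

Backward fixpoint:
  live L0: ∅→{t}
  live L1: {t}→{b,t,w}
  live L2: {b,w}→∅
  live L3: {b,w}→{b,t,w}
  live L4: {b,t,w}→{b,s,t,w}
  live L5: {b,s,t,w}→{b,s,t,w}
  live L6: {b,s,t,w}→{b,t,w}
  live L7: {t,w}→∅
  live L8: ∅→∅

live-out(L5) = ["b", "s", "t", "w"]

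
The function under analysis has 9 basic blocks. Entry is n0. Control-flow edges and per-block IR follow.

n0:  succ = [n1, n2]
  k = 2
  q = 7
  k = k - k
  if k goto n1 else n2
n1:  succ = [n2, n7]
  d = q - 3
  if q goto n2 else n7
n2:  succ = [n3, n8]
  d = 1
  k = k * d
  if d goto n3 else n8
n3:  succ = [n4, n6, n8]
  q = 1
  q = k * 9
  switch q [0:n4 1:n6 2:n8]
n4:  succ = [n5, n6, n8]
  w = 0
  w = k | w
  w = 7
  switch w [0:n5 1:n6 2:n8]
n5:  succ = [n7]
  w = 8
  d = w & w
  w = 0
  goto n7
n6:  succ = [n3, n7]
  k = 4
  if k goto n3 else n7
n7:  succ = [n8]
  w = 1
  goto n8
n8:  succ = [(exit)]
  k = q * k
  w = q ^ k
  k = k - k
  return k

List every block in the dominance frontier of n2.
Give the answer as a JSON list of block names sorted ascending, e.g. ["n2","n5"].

Answer: ["n7", "n8"]

Working:
idom tree: n1←n0 n2←n0 n3←n2 n4←n3 n5←n4 n6←n3 n7←n0 n8←n0
Join-block Dom:
  n2: preds {n0,n1}: {n0} ∩ {n0,n1} = {n0}; idom=n0
  n3: preds {n2,n6}: {n0,n2} ∩ {n0,n2,n3,n6} = {n0,n2}; idom=n2
  n6: preds {n3,n4}: {n0,n2,n3} ∩ {n0,n2,n3,n4} = {n0,n2,n3}; idom=n3
  n7: preds {n1,n5,n6}: {n0,n1} ∩ {n0,n2,n3,n4,n5} ∩ {n0,n2,n3,n6} = {n0}; idom=n0
  n8: preds {n2,n3,n4,n7}: {n0,n2} ∩ {n0,n2,n3} ∩ {n0,n2,n3,n4} ∩ {n0,n7} = {n0}; idom=n0

DF derivation:
  join n2 pred n0: · stop@n0
  join n2 pred n1: n1 stop@n0
  join n3 pred n2: · stop@n2
  join n3 pred n6: n6→n3 stop@n2
  join n6 pred n3: · stop@n3
  join n6 pred n4: n4 stop@n3
  join n7 pred n1: n1 stop@n0
  join n7 pred n5: n5→n4→n3→n2 stop@n0
  join n7 pred n6: n6→n3→n2 stop@n0
  join n8 pred n2: n2 stop@n0
  join n8 pred n3: n3→n2 stop@n0
  join n8 pred n4: n4→n3→n2 stop@n0
  join n8 pred n7: n7 stop@n0
  DF(n0)=∅
  DF(n1)={n2,n7}
  DF(n2)={n7,n8}
  DF(n3)={n3,n7,n8}
  DF(n4)={n6,n7,n8}
  DF(n5)={n7}
  DF(n6)={n3,n7}
  DF(n7)={n8}
  DF(n8)=∅

DF(n2) = ["n7", "n8"]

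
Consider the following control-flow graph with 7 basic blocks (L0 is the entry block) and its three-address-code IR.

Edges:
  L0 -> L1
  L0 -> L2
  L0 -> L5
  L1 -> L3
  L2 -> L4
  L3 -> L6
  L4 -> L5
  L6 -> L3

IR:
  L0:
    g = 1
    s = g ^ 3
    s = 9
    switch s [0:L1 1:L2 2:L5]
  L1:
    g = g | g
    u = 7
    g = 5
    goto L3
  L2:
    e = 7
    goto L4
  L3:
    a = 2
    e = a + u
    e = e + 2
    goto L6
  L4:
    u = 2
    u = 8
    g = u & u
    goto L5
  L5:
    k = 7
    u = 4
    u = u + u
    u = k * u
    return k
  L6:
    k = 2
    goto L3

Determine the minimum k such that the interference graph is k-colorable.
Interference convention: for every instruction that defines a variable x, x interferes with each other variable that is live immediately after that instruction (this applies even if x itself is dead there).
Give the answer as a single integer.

Answer: 2

Analysis:
Per-block:
  L0 def {g,s} use ∅
  L1 def {g,u} use {g}
  L2 def {e} use ∅
  L3 def {a,e} use {u}
  L4 def {g,u} use ∅
  L5 def {k,u} use ∅
  L6 def {k} use ∅

Backward fixpoint:
  L0: in=∅ out={g}
  L1: in={g} out={u}
  L2: in=∅ out=∅
  L3: in={u} out={u}
  L4: in=∅ out=∅
  L5: in=∅ out=∅
  L6: in={u} out={u}

Interference:
  a: {u}
  e: {u}
  g: {s,u}
  k: {u}
  s: {g}
  u: {a,e,g,k}

Colouring:
  clique {a,u} ⇒ need ≥ 2
  assign a→c1 e→c1 g→c1 k→c1 s→c0 u→c0 — no edge inside a register ⇒ χ ≤ 2
  χ = 2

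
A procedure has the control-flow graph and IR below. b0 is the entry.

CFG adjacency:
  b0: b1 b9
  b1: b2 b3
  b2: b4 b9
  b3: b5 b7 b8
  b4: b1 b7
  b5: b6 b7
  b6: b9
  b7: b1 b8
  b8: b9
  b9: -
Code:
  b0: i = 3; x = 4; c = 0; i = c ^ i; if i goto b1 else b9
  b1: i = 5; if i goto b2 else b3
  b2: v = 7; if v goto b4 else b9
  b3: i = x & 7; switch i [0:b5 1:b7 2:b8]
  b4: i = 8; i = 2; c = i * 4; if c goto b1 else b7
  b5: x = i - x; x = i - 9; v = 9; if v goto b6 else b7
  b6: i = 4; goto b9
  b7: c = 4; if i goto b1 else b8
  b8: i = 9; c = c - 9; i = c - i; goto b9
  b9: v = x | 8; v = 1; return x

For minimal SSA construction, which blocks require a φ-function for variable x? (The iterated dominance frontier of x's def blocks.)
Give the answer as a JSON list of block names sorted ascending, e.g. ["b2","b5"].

idom tree: b1←b0 b2←b1 b3←b1 b4←b2 b5←b3 b6←b5 b7←b1 b8←b1 b9←b0
Join-block Dom:
  b1: preds {b0,b4,b7}: {b0} ∩ {b0,b1,b2,b4} ∩ {b0,b1,b7} = {b0}; idom=b0
  b7: preds {b3,b4,b5}: {b0,b1,b3} ∩ {b0,b1,b2,b4} ∩ {b0,b1,b3,b5} = {b0,b1}; idom=b1
  b8: preds {b3,b7}: {b0,b1,b3} ∩ {b0,b1,b7} = {b0,b1}; idom=b1
  b9: preds {b0,b2,b6,b8}: {b0} ∩ {b0,b1,b2} ∩ {b0,b1,b3,b5,b6} ∩ {b0,b1,b8} = {b0}; idom=b0

DF derivation:
  join b1 pred b0: · stop@b0
  join b1 pred b4: b4→b2→b1 stop@b0
  join b1 pred b7: b7→b1 stop@b0
  join b7 pred b3: b3 stop@b1
  join b7 pred b4: b4→b2 stop@b1
  join b7 pred b5: b5→b3 stop@b1
  join b8 pred b3: b3 stop@b1
  join b8 pred b7: b7 stop@b1
  join b9 pred b0: · stop@b0
  join b9 pred b2: b2→b1 stop@b0
  join b9 pred b6: b6→b5→b3→b1 stop@b0
  join b9 pred b8: b8→b1 stop@b0
  b0: DF=∅
  b1: DF={b1,b9}
  b2: DF={b1,b7,b9}
  b3: DF={b7,b8,b9}
  b4: DF={b1,b7}
  b5: DF={b7,b9}
  b6: DF={b9}
  b7: DF={b1,b8}
  b8: DF={b9}
  b9: DF=∅

φ for x: defs {b0,b5}
  DF⁺ = {b1,b7,b8,b9}

Answer: ["b1", "b7", "b8", "b9"]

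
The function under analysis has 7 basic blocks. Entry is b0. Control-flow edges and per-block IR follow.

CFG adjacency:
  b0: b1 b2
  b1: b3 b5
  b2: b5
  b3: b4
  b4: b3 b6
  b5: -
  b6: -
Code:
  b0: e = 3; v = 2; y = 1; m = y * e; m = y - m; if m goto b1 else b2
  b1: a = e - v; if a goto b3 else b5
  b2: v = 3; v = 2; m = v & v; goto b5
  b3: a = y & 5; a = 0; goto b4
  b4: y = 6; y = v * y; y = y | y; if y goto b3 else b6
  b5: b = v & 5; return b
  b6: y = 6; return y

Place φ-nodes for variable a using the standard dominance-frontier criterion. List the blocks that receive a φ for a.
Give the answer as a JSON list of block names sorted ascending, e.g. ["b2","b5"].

Answer: ["b3", "b5"]

Analysis:
idom tree: b1←b0 b2←b0 b3←b1 b4←b3 b5←b0 b6←b4
Dom at joins:
  b3: preds {b1,b4}: {b0,b1} ∩ {b0,b1,b3,b4} = {b0,b1}; idom=b1
  b5: preds {b1,b2}: {b0,b1} ∩ {b0,b2} = {b0}; idom=b0

Frontier:
  b3←b1: walk · to b1
  b3←b4: walk b4→b3 to b1
  b5←b1: walk b1 to b0
  b5←b2: walk b2 to b0
  b0: DF=∅
  b1: DF={b5}
  b2: DF={b5}
  b3: DF={b3}
  b4: DF={b3}
  b5: DF=∅
  b6: DF=∅

φ for a: defs {b1,b3}
  DF⁺ = {b3,b5}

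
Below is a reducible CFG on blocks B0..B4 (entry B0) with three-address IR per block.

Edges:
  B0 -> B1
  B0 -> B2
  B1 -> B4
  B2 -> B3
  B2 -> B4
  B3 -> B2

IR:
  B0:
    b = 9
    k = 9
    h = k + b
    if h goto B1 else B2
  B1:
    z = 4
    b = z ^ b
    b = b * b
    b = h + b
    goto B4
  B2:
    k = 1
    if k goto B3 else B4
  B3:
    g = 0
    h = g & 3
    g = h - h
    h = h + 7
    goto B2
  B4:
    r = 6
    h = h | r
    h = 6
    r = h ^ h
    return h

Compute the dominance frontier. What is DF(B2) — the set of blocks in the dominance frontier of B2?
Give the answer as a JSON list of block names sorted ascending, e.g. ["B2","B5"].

idom tree: B1←B0 B2←B0 B3←B2 B4←B0
Dom at joins:
  B2: preds {B0,B3}: {B0} ∩ {B0,B2,B3} = {B0}; idom=B0
  B4: preds {B1,B2}: {B0,B1} ∩ {B0,B2} = {B0}; idom=B0

DF derivation:
  join B2 pred B0: · stop@B0
  join B2 pred B3: B3→B2 stop@B0
  join B4 pred B1: B1 stop@B0
  join B4 pred B2: B2 stop@B0
  DF(B0)=∅
  DF(B1)={B4}
  DF(B2)={B2,B4}
  DF(B3)={B2}
  DF(B4)=∅

DF(B2) = ["B2", "B4"]

Answer: ["B2", "B4"]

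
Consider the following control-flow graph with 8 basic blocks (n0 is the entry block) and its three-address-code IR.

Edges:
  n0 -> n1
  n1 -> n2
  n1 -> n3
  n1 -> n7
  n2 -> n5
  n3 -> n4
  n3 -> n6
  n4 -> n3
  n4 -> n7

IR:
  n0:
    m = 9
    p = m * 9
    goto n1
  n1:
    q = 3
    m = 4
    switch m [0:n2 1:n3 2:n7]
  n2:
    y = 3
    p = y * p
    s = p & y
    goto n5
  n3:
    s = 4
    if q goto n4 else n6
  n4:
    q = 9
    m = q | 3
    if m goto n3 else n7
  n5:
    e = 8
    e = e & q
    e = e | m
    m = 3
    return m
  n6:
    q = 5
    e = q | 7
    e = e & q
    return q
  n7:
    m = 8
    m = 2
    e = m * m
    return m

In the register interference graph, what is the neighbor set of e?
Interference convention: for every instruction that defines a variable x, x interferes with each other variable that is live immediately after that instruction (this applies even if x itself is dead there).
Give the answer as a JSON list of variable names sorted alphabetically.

Per-block:
  n0 def {m,p} use ∅
  n1 def {m,q} use ∅
  n2 def {p,s,y} use {p}
  n3 def {s} use {q}
  n4 def {m,q} use ∅
  n5 def {e,m} use {m,q}
  n6 def {e,q} use ∅
  n7 def {e,m} use ∅

Live sets:
  n0 li=∅ lo={p}
  n1 li={p} lo={m,p,q}
  n2 li={m,p,q} lo={m,q}
  n3 li={q} lo=∅
  n4 li=∅ lo={q}
  n5 li={m,q} lo=∅
  n6 li=∅ lo=∅
  n7 li=∅ lo=∅

Interfere edges:
  e — {m,q}
  m — {e,p,q,s,y}
  p — {m,q,y}
  q — {e,m,p,s,y}
  s — {m,q}
  y — {m,p,q}

N(e) = ["m", "q"]

Answer: ["m", "q"]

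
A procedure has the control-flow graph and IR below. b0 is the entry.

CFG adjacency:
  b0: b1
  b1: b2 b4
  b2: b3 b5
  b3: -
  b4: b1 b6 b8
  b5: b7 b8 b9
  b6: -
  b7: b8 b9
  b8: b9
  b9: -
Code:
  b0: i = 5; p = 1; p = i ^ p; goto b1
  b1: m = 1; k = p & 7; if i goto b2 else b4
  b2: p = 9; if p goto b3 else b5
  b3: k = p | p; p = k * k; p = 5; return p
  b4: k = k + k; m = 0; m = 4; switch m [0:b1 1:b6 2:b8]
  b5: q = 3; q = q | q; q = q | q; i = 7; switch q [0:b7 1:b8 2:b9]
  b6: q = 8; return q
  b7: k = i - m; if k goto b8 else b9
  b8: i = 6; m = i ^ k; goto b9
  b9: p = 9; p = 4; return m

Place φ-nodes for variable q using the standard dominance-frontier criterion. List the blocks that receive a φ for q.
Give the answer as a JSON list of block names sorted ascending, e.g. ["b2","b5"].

Answer: ["b8", "b9"]

Working:
idom tree: b1←b0 b2←b1 b3←b2 b4←b1 b5←b2 b6←b4 b7←b5 b8←b1 b9←b1
Dom at joins:
  b1: preds {b0,b4}: {b0} ∩ {b0,b1,b4} = {b0}; idom=b0
  b8: preds {b4,b5,b7}: {b0,b1,b4} ∩ {b0,b1,b2,b5} ∩ {b0,b1,b2,b5,b7} = {b0,b1}; idom=b1
  b9: preds {b5,b7,b8}: {b0,b1,b2,b5} ∩ {b0,b1,b2,b5,b7} ∩ {b0,b1,b8} = {b0,b1}; idom=b1

DF derivation:
  join b1 pred b0: · stop@b0
  join b1 pred b4: b4→b1 stop@b0
  join b8 pred b4: b4 stop@b1
  join b8 pred b5: b5→b2 stop@b1
  join b8 pred b7: b7→b5→b2 stop@b1
  join b9 pred b5: b5→b2 stop@b1
  join b9 pred b7: b7→b5→b2 stop@b1
  join b9 pred b8: b8 stop@b1
  b0: DF=∅
  b1: DF={b1}
  b2: DF={b8,b9}
  b3: DF=∅
  b4: DF={b1,b8}
  b5: DF={b8,b9}
  b6: DF=∅
  b7: DF={b8,b9}
  b8: DF={b9}
  b9: DF=∅

φ for q: defs {b5,b6}
  DF⁺ = {b8,b9}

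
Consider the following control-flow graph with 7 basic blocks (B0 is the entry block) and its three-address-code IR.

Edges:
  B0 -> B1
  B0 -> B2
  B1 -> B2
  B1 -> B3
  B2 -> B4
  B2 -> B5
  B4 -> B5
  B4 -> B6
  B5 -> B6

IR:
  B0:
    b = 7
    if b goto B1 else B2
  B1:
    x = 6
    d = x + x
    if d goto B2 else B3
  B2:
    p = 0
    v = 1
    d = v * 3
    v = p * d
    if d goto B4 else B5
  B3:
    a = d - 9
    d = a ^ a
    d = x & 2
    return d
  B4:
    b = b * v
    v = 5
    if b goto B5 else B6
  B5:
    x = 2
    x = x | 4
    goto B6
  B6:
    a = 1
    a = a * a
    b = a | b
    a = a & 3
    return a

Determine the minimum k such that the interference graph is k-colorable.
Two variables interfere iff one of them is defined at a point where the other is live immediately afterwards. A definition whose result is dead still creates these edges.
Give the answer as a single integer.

Answer: 4

Working:
def/use:
  B0 def {b} use ∅
  B1 def {d,x} use ∅
  B2 def {d,p,v} use ∅
  B3 def {a,d} use {d,x}
  B4 def {b,v} use {b,v}
  B5 def {x} use ∅
  B6 def {a,b} use {b}

Live sets:
  live B0: ∅→{b}
  live B1: {b}→{b,d,x}
  live B2: {b}→{b,v}
  live B3: {d,x}→∅
  live B4: {b,v}→{b}
  live B5: {b}→{b}
  live B6: {b}→∅

Interference:
  a↔{b,x}
  b↔{a,d,p,v,x}
  d↔{b,p,v,x}
  p↔{b,d,v}
  v↔{b,d,p}
  x↔{a,b,d}

Colouring:
  clique {b,d,p,v} ⇒ need ≥ 4
  4-colouring: R0={b}  R1={a,d}  R2={p,x}  R3={v}
  χ = 4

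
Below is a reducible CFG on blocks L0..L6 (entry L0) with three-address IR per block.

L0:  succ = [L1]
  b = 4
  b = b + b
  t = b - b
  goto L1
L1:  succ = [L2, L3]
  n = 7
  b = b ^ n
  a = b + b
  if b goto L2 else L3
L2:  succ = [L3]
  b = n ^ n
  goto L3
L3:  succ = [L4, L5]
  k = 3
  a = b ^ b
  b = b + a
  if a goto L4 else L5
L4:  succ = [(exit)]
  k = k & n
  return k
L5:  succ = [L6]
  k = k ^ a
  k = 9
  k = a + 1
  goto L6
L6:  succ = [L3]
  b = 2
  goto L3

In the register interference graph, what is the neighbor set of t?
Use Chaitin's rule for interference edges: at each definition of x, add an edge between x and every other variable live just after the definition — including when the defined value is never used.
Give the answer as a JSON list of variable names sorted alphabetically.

Answer: ["b"]

Working:
Block summaries:
  L0: def={b,t} ue=∅
  L1: def={a,b,n} ue={b}
  L2: def={b} ue={n}
  L3: def={a,b,k} ue={b}
  L4: def={k} ue={k,n}
  L5: def={k} ue={a,k}
  L6: def={b} ue=∅

Live sets:
  L0: in=∅ out={b}
  L1: in={b} out={b,n}
  L2: in={n} out={b,n}
  L3: in={b,n} out={a,k,n}
  L4: in={k,n} out=∅
  L5: in={a,k,n} out={n}
  L6: in={n} out={b,n}

Interfere edges:
  a↔{b,k,n}
  b↔{a,k,n,t}
  k↔{a,b,n}
  n↔{a,b,k}
  t↔{b}

N(t) = ["b"]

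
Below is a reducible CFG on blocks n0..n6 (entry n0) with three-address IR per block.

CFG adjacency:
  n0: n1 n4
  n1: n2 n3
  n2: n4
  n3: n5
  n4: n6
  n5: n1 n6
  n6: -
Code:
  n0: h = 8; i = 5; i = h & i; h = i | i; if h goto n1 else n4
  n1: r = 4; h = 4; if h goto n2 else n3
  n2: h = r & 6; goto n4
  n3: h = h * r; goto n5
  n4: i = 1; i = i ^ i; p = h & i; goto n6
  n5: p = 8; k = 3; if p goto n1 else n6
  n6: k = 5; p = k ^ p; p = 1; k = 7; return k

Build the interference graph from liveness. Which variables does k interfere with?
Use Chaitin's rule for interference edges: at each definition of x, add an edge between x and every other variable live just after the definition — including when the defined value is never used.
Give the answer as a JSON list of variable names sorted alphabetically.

Answer: ["p"]

Analysis:
Block summaries:
  n0 def {h,i} use ∅
  n1 def {h,r} use ∅
  n2 def {h} use {r}
  n3 def {h} use {h,r}
  n4 def {i,p} use {h}
  n5 def {k,p} use ∅
  n6 def {k,p} use {p}

Liveness:
  n0: in=∅ out={h}
  n1: in=∅ out={h,r}
  n2: in={r} out={h}
  n3: in={h,r} out=∅
  n4: in={h} out={p}
  n5: in=∅ out={p}
  n6: in={p} out=∅

Interfere edges:
  h↔{i,r}
  i↔{h}
  k↔{p}
  p↔{k}
  r↔{h}

N(k) = ["p"]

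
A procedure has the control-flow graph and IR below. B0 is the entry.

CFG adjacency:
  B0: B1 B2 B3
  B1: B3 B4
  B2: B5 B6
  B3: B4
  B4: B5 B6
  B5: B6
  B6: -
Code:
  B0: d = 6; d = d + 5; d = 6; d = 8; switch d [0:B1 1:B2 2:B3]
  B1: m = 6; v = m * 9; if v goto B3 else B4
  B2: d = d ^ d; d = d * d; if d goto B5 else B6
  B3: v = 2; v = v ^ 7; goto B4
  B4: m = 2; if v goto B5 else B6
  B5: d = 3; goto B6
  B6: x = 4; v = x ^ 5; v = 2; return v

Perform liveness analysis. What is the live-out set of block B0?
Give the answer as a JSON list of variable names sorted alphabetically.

Per-block:
  B0: def={d} ue=∅
  B1: def={m,v} ue=∅
  B2: def={d} ue={d}
  B3: def={v} ue=∅
  B4: def={m} ue={v}
  B5: def={d} ue=∅
  B6: def={v,x} ue=∅

Live sets:
  B0: in=∅ out={d}
  B1: in=∅ out={v}
  B2: in={d} out=∅
  B3: in=∅ out={v}
  B4: in={v} out=∅
  B5: in=∅ out=∅
  B6: in=∅ out=∅

live-out(B0) = ["d"]

Answer: ["d"]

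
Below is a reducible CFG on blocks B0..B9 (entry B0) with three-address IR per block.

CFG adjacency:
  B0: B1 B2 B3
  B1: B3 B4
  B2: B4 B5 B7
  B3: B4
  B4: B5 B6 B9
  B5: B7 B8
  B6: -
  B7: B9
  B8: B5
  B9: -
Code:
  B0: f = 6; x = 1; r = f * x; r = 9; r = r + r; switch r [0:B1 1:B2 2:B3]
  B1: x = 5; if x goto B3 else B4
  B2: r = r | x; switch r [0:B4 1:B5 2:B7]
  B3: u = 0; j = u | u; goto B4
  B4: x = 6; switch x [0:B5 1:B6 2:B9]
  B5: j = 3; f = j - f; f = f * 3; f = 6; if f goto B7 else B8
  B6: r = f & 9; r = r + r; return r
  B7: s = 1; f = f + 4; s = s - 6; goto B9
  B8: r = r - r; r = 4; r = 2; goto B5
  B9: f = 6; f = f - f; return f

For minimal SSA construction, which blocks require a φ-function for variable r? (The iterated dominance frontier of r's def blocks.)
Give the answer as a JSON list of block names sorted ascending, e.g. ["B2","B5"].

idom tree: B1←B0 B2←B0 B3←B0 B4←B0 B5←B0 B6←B4 B7←B0 B8←B5 B9←B0
Dom at joins:
  B3: preds {B0,B1}: {B0} ∩ {B0,B1} = {B0}; idom=B0
  B4: preds {B1,B2,B3}: {B0,B1} ∩ {B0,B2} ∩ {B0,B3} = {B0}; idom=B0
  B5: preds {B2,B4,B8}: {B0,B2} ∩ {B0,B4} ∩ {B0,B5,B8} = {B0}; idom=B0
  B7: preds {B2,B5}: {B0,B2} ∩ {B0,B5} = {B0}; idom=B0
  B9: preds {B4,B7}: {B0,B4} ∩ {B0,B7} = {B0}; idom=B0

Frontier:
  join B3 pred B0: · stop@B0
  join B3 pred B1: B1 stop@B0
  join B4 pred B1: B1 stop@B0
  join B4 pred B2: B2 stop@B0
  join B4 pred B3: B3 stop@B0
  join B5 pred B2: B2 stop@B0
  join B5 pred B4: B4 stop@B0
  join B5 pred B8: B8→B5 stop@B0
  join B7 pred B2: B2 stop@B0
  join B7 pred B5: B5 stop@B0
  join B9 pred B4: B4 stop@B0
  join B9 pred B7: B7 stop@B0
  DF(B0)=∅
  DF(B1)={B3,B4}
  DF(B2)={B4,B5,B7}
  DF(B3)={B4}
  DF(B4)={B5,B9}
  DF(B5)={B5,B7}
  DF(B6)=∅
  DF(B7)={B9}
  DF(B8)={B5}
  DF(B9)=∅

φ for r: defs {B0,B2,B6,B8}
  DF⁺ = {B4,B5,B7,B9}

Answer: ["B4", "B5", "B7", "B9"]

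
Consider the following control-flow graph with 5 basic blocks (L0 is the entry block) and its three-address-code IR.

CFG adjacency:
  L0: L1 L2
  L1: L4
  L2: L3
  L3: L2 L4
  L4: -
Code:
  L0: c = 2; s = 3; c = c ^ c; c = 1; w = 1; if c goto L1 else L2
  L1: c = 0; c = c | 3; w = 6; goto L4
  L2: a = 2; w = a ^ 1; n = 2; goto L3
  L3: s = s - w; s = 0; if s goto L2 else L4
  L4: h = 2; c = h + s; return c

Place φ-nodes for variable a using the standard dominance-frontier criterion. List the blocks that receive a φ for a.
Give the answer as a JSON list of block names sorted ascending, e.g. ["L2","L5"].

Answer: ["L2", "L4"]

Working:
idom tree: L1←L0 L2←L0 L3←L2 L4←L0
Dom at joins:
  L2: preds {L0,L3}: {L0} ∩ {L0,L2,L3} = {L0}; idom=L0
  L4: preds {L1,L3}: {L0,L1} ∩ {L0,L2,L3} = {L0}; idom=L0

DF derivation:
  L2←L0: walk · to L0
  L2←L3: walk L3→L2 to L0
  L4←L1: walk L1 to L0
  L4←L3: walk L3→L2 to L0
  L0: DF=∅
  L1: DF={L4}
  L2: DF={L2,L4}
  L3: DF={L2,L4}
  L4: DF=∅

φ for a: defs {L2}
  DF⁺ = {L2,L4}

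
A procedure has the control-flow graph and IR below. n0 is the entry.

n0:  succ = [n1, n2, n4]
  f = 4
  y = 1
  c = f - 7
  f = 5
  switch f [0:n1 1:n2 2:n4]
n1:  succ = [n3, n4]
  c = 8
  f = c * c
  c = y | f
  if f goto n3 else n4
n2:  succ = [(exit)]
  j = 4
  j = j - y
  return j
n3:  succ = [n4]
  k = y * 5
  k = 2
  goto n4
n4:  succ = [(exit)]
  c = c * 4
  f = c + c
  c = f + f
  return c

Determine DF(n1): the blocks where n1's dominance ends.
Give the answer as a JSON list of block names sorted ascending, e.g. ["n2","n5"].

idom tree: n1←n0 n2←n0 n3←n1 n4←n0
Join-block Dom:
  n4: preds {n0,n1,n3}: {n0} ∩ {n0,n1} ∩ {n0,n1,n3} = {n0}; idom=n0

DF walk-up:
  n4←n0: walk · to n0
  n4←n1: walk n1 to n0
  n4←n3: walk n3→n1 to n0
  n0: DF=∅
  n1: DF={n4}
  n2: DF=∅
  n3: DF={n4}
  n4: DF=∅

DF(n1) = ["n4"]

Answer: ["n4"]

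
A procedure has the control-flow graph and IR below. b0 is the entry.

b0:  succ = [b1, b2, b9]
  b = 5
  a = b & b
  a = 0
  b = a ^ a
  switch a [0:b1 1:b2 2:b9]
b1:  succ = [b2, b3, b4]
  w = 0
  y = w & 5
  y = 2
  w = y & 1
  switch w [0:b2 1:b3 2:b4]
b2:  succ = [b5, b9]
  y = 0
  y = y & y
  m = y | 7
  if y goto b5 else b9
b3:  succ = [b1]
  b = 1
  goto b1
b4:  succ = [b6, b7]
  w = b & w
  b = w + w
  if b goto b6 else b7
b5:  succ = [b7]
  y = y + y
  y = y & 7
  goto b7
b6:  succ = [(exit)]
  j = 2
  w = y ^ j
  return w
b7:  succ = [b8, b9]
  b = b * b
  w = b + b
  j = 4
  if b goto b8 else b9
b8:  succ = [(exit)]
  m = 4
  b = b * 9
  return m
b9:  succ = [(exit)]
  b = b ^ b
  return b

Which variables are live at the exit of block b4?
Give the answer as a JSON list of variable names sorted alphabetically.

Answer: ["b", "y"]

Derivation:
def/use:
  b0 def {a,b} use ∅
  b1 def {w,y} use ∅
  b2 def {m,y} use ∅
  b3 def {b} use ∅
  b4 def {b,w} use {b,w}
  b5 def {y} use {y}
  b6 def {j,w} use {y}
  b7 def {b,j,w} use {b}
  b8 def {b,m} use {b}
  b9 def {b} use {b}

Backward fixpoint:
  b0 li=∅ lo={b}
  b1 li={b} lo={b,w,y}
  b2 li={b} lo={b,y}
  b3 li=∅ lo={b}
  b4 li={b,w,y} lo={b,y}
  b5 li={b,y} lo={b}
  b6 li={y} lo=∅
  b7 li={b} lo={b}
  b8 li={b} lo=∅
  b9 li={b} lo=∅

live-out(b4) = ["b", "y"]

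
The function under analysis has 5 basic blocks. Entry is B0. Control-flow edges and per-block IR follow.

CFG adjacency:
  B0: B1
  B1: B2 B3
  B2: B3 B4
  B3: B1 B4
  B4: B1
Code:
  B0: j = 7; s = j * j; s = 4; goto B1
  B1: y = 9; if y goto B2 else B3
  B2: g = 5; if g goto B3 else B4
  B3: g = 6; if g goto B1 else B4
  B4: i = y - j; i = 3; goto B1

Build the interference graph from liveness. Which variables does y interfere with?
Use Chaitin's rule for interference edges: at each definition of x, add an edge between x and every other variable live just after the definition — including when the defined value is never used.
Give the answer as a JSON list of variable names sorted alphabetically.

Answer: ["g", "j"]

Analysis:
Per-block:
  B0: {j,s} / ∅
  B1: {y} / ∅
  B2: {g} / ∅
  B3: {g} / ∅
  B4: {i} / {j,y}

Live sets:
  B0 li=∅ lo={j}
  B1 li={j} lo={j,y}
  B2 li={j,y} lo={j,y}
  B3 li={j,y} lo={j,y}
  B4 li={j,y} lo={j}

Conflict graph:
  g: {j,y}
  i: {j}
  j: {g,i,s,y}
  s: {j}
  y: {g,j}

N(y) = ["g", "j"]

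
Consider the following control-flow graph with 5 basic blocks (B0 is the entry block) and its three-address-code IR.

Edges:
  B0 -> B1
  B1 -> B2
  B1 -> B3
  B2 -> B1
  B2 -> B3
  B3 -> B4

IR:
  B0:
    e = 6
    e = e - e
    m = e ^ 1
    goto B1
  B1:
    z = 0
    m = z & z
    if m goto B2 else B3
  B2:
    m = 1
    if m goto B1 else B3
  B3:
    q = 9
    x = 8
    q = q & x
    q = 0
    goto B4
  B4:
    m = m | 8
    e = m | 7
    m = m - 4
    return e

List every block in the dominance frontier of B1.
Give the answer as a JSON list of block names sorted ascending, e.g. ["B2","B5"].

idom tree: B1←B0 B2←B1 B3←B1 B4←B3
Dom at joins:
  B1: preds {B0,B2}: {B0} ∩ {B0,B1,B2} = {B0}; idom=B0
  B3: preds {B1,B2}: {B0,B1} ∩ {B0,B1,B2} = {B0,B1}; idom=B1

DF derivation:
  B1←B0: walk · to B0
  B1←B2: walk B2→B1 to B0
  B3←B1: walk · to B1
  B3←B2: walk B2 to B1
  B0 → ∅
  B1 → {B1}
  B2 → {B1,B3}
  B3 → ∅
  B4 → ∅

DF(B1) = ["B1"]

Answer: ["B1"]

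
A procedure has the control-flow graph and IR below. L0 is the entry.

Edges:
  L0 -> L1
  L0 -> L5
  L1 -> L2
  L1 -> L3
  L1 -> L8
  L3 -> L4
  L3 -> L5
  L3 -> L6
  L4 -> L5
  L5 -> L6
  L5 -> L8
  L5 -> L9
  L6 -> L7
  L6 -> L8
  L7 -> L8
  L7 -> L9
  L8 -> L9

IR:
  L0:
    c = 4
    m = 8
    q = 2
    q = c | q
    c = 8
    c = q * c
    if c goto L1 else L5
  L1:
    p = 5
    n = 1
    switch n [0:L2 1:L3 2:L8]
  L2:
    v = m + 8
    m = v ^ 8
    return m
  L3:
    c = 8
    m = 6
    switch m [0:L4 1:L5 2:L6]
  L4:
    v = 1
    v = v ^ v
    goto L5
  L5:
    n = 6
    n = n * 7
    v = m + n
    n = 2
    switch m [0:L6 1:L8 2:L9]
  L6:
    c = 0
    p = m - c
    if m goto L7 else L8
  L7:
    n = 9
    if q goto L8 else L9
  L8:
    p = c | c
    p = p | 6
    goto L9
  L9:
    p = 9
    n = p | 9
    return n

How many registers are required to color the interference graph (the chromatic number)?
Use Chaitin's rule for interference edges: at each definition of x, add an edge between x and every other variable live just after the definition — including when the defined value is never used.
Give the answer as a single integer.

Block summaries:
  L0 def {c,m,q} use ∅
  L1 def {n,p} use ∅
  L2 def {m,v} use {m}
  L3 def {c,m} use ∅
  L4 def {v} use ∅
  L5 def {n,v} use {m}
  L6 def {c,p} use {m}
  L7 def {n} use {q}
  L8 def {p} use {c}
  L9 def {n,p} use ∅

Live sets:
  live L0: ∅→{c,m,q}
  live L1: {c,m,q}→{c,m,q}
  live L2: {m}→∅
  live L3: {q}→{c,m,q}
  live L4: {c,m,q}→{c,m,q}
  live L5: {c,m,q}→{c,m,q}
  live L6: {m,q}→{c,q}
  live L7: {c,q}→{c}
  live L8: {c}→∅
  live L9: ∅→∅

Conflict graph:
  c↔{m,n,p,q,v}
  m↔{c,n,p,q,v}
  n↔{c,m,q}
  p↔{c,m,q}
  q↔{c,m,n,p,v}
  v↔{c,m,q}

Chromatic number:
  {c,m,n,q} pairwise interfere (4-clique) ⇒ χ ≥ 4
  4-colouring: c0={c}  c1={m}  c2={q}  c3={n,p,v}
  χ = 4

Answer: 4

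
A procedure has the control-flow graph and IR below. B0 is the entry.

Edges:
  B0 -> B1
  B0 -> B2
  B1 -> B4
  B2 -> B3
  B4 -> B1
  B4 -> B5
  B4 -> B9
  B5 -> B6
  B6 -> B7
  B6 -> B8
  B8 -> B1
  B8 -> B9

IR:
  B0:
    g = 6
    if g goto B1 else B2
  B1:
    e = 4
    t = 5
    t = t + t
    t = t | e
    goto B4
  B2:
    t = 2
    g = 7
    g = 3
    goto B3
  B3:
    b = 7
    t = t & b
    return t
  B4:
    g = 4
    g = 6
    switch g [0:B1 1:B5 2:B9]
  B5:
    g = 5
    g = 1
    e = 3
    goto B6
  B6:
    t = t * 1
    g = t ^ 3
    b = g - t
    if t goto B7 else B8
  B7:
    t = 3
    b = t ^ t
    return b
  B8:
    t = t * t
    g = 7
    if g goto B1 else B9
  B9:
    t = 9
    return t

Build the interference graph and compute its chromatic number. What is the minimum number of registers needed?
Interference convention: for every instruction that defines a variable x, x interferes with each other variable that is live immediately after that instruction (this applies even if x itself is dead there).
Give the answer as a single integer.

Answer: 2

Analysis:
def/use:
  B0: {g} / ∅
  B1: {e,t} / ∅
  B2: {g,t} / ∅
  B3: {b,t} / {t}
  B4: {g} / ∅
  B5: {e,g} / ∅
  B6: {b,g,t} / {t}
  B7: {b,t} / ∅
  B8: {g,t} / {t}
  B9: {t} / ∅

Live sets:
  B0 li=∅ lo=∅
  B1 li=∅ lo={t}
  B2 li=∅ lo={t}
  B3 li={t} lo=∅
  B4 li={t} lo={t}
  B5 li={t} lo={t}
  B6 li={t} lo={t}
  B7 li=∅ lo=∅
  B8 li={t} lo=∅
  B9 li=∅ lo=∅

Interference:
  b — {t}
  e — {t}
  g — {t}
  t — {b,e,g}

Colouring:
  lower bound: {b,t} mutually conflict ⇒ χ ≥ 2
  assign b→R1 e→R1 g→R1 t→R0 — no edge inside a register ⇒ χ ≤ 2
  χ = 2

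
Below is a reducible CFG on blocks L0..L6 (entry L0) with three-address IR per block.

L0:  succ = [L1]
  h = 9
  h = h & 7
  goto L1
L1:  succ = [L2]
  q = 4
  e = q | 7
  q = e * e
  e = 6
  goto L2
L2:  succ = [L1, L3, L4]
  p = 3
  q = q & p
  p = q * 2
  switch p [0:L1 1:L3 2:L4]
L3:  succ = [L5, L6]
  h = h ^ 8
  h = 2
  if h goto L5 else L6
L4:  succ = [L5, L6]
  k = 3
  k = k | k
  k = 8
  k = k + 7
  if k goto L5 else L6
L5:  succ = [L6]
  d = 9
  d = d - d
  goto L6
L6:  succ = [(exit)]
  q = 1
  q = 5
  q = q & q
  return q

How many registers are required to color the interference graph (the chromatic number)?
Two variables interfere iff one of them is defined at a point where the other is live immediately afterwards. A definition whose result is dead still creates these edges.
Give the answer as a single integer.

Answer: 3

Analysis:
Block summaries:
  L0 def {h} use ∅
  L1 def {e,q} use ∅
  L2 def {p,q} use {q}
  L3 def {h} use {h}
  L4 def {k} use ∅
  L5 def {d} use ∅
  L6 def {q} use ∅

Live sets:
  L0 li=∅ lo={h}
  L1 li={h} lo={h,q}
  L2 li={h,q} lo={h}
  L3 li={h} lo=∅
  L4 li=∅ lo=∅
  L5 li=∅ lo=∅
  L6 li=∅ lo=∅

Conflict graph:
  d↔∅
  e↔{h,q}
  h↔{e,p,q}
  k↔∅
  p↔{h,q}
  q↔{e,h,p}

Colouring:
  lower bound: {e,h,q} mutually conflict ⇒ χ ≥ 3
  assign d→c0 e→c2 h→c0 k→c0 p→c2 q→c1 — no edge inside a register ⇒ χ ≤ 3
  χ = 3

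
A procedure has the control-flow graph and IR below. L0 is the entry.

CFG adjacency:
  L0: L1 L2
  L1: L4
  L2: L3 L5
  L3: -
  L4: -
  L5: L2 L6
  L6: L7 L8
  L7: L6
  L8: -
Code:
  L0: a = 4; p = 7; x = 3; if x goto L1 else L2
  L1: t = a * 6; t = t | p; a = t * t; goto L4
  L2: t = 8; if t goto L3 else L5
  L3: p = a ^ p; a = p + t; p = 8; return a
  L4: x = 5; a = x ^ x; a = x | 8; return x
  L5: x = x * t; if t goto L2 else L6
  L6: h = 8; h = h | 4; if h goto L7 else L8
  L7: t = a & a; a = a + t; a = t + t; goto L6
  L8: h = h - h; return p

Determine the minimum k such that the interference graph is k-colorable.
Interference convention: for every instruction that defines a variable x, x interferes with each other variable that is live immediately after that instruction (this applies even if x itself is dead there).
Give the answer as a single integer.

def/use:
  L0 def {a,p,x} use ∅
  L1 def {a,t} use {a,p}
  L2 def {t} use ∅
  L3 def {a,p} use {a,p,t}
  L4 def {a,x} use ∅
  L5 def {x} use {t,x}
  L6 def {h} use ∅
  L7 def {a,t} use {a}
  L8 def {h} use {h,p}

Liveness:
  L0 li=∅ lo={a,p,x}
  L1 li={a,p} lo=∅
  L2 li={a,p,x} lo={a,p,t,x}
  L3 li={a,p,t} lo=∅
  L4 li=∅ lo=∅
  L5 li={a,p,t,x} lo={a,p,x}
  L6 li={a,p} lo={a,h,p}
  L7 li={a,p} lo={a,p}
  L8 li={h,p} lo=∅

Interfere edges:
  a — {h,p,t,x}
  h — {a,p}
  p — {a,h,t,x}
  t — {a,p,x}
  x — {a,p,t}

Chromatic number:
  lower bound: {a,p,t,x} mutually conflict ⇒ χ ≥ 4
  4-colouring: R0={a}  R1={p}  R2={h,t}  R3={x}
  χ = 4

Answer: 4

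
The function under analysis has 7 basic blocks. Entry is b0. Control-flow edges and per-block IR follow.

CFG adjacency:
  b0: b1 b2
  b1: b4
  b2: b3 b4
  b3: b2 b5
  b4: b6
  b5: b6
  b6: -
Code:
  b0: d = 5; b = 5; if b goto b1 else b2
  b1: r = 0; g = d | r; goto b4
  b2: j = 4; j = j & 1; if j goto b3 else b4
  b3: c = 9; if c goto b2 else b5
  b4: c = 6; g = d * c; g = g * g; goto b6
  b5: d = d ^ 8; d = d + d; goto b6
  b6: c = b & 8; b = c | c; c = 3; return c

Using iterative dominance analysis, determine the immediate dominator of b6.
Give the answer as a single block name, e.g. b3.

idom tree: b1←b0 b2←b0 b3←b2 b4←b0 b5←b3 b6←b0
Dom∩ at merges:
  b2: preds {b0,b3}: {b0} ∩ {b0,b2,b3} = {b0}; idom=b0
  b4: preds {b1,b2}: {b0,b1} ∩ {b0,b2} = {b0}; idom=b0
  b6: preds {b4,b5}: {b0,b4} ∩ {b0,b2,b3,b5} = {b0}; idom=b0

idom(b6) = b0

Answer: b0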